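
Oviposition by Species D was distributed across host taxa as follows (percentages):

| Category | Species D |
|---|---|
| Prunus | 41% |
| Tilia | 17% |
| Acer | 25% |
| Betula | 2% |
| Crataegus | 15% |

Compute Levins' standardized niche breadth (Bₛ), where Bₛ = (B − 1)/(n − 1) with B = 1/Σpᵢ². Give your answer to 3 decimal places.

0.635

Convert percentages to proportions (divide by 100).
Σpᵢ² = 0.41² + 0.17² + 0.25² + 0.02² + 0.15² = 0.1681 + 0.0289 + 0.0625 + 0.0004 + 0.0225 = 0.2824
B = 1 / 0.2824 = 3.54108
Bₛ = (B − 1)/(n − 1) = (3.54108 − 1)/(5 − 1) = 2.54108/4 = 0.63527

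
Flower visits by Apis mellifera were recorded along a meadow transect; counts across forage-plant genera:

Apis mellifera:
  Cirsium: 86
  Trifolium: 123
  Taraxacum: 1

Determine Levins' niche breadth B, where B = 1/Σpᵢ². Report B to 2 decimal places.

Proportions for Apis mellifera (n=210): 86/210=0.4095, 123/210=0.5857, 1/210=0.0048
Σpᵢ² = 0.4095² + 0.5857² + 0.0048² = 0.167690 + 0.343044 + 0.000023 = 0.510757
B = 1 / 0.510757 = 1.9579

1.96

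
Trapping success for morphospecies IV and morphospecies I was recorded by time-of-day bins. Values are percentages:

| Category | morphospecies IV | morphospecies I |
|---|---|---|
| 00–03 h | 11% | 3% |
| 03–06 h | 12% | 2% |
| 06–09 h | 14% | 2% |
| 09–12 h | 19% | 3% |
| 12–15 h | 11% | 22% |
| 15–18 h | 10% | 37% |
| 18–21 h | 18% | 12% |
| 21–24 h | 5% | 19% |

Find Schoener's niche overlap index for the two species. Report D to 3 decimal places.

Convert percentages to proportions (divide by 100).
Σ|p₁ᵢ − p₂ᵢ| = 0.08 + 0.10 + 0.12 + 0.16 + 0.11 + 0.27 + 0.06 + 0.14 = 1.04
D = 1 − ½ × 1.04 = 1 − 0.520 = 0.48000

0.480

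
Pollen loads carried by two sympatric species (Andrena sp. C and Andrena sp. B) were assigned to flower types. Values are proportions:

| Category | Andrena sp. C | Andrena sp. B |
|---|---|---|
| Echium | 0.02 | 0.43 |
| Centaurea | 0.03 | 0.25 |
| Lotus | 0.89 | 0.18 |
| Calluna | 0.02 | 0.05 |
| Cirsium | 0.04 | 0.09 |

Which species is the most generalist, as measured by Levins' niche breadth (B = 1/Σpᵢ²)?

Σp_Cᵢ² = 0.02² + 0.03² + 0.89² + 0.02² + 0.04² = 0.0004 + 0.0009 + 0.7921 + 0.0004 + 0.0016 = 0.7954
B_C = 1 / 0.7954 = 1.2572
Σp_Bᵢ² = 0.43² + 0.25² + 0.18² + 0.05² + 0.09² = 0.1849 + 0.0625 + 0.0324 + 0.0025 + 0.0081 = 0.2904
B_B = 1 / 0.2904 = 3.4435
Highest B → broadest niche (most generalist): Andrena sp. B (B = 3.44).

Andrena sp. B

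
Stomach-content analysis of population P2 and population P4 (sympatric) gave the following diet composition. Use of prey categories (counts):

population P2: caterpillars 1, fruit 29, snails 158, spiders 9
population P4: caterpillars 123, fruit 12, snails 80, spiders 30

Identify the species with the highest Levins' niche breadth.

population P4

Proportions for population P2 (n=197): 1/197=0.0051, 29/197=0.1472, 158/197=0.8020, 9/197=0.0457
Proportions for population P4 (n=245): 123/245=0.5020, 12/245=0.0490, 80/245=0.3265, 30/245=0.1224
Σp_P2ᵢ² = 0.0051² + 0.1472² + 0.8020² + 0.0457² = 0.000026 + 0.021668 + 0.643204 + 0.002088 = 0.666986
B_P2 = 1 / 0.666986 = 1.4993
Σp_P4ᵢ² = 0.5020² + 0.0490² + 0.3265² + 0.1224² = 0.252004 + 0.002401 + 0.106602 + 0.014982 = 0.375989
B_P4 = 1 / 0.375989 = 2.6597
Highest B → broadest niche (most generalist): population P4 (B = 2.66).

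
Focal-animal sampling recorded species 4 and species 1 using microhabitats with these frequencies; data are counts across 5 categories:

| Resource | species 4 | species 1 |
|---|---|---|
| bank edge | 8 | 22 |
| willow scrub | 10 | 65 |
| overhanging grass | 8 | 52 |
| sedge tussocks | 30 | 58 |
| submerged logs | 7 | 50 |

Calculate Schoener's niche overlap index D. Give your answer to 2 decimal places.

0.72

Proportions for species 4 (n=63): 8/63=0.1270, 10/63=0.1587, 8/63=0.1270, 30/63=0.4762, 7/63=0.1111
Proportions for species 1 (n=247): 22/247=0.0891, 65/247=0.2632, 52/247=0.2105, 58/247=0.2348, 50/247=0.2024
Σ|p₁ᵢ − p₂ᵢ| = 0.0379 + 0.1045 + 0.0835 + 0.2414 + 0.0913 = 0.5586
D = 1 − ½ × 0.5586 = 1 − 0.27930 = 0.72070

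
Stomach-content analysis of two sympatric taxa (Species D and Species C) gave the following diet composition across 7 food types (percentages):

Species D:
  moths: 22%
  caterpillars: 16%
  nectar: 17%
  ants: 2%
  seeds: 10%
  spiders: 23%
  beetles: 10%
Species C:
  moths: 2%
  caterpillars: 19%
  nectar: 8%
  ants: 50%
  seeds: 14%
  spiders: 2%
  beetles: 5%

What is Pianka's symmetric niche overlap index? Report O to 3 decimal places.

Convert percentages to proportions (divide by 100).
Σ p₁ᵢp₂ᵢ = 0.0044 + 0.0304 + 0.0136 + 0.0100 + 0.0140 + 0.0046 + 0.0050 = 0.0820
Σp_1ᵢ² = 0.22² + 0.16² + 0.17² + 0.02² + 0.10² + 0.23² + 0.10² = 0.0484 + 0.0256 + 0.0289 + 0.0004 + 0.0100 + 0.0529 + 0.0100 = 0.1762
Σp_2ᵢ² = 0.02² + 0.19² + 0.08² + 0.50² + 0.14² + 0.02² + 0.05² = 0.0004 + 0.0361 + 0.0064 + 0.2500 + 0.0196 + 0.0004 + 0.0025 = 0.3154
O = 0.0820 / √(0.1762 × 0.3154) = 0.0820 / 0.235740 = 0.34784

0.348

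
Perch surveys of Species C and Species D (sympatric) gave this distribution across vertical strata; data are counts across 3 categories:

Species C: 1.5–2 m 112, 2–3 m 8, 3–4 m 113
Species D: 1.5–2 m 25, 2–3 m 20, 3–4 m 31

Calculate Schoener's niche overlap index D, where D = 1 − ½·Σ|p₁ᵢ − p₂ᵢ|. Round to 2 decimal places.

0.77

Proportions for Species C (n=233): 112/233=0.4807, 8/233=0.0343, 113/233=0.4850
Proportions for Species D (n=76): 25/76=0.3289, 20/76=0.2632, 31/76=0.4079
Σ|p₁ᵢ − p₂ᵢ| = 0.1518 + 0.2289 + 0.0771 = 0.4578
D = 1 − ½ × 0.4578 = 1 − 0.22890 = 0.77110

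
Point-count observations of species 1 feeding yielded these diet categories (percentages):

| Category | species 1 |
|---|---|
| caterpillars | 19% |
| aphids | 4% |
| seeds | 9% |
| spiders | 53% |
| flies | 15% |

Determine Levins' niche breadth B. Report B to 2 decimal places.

Convert percentages to proportions (divide by 100).
Σpᵢ² = 0.19² + 0.04² + 0.09² + 0.53² + 0.15² = 0.0361 + 0.0016 + 0.0081 + 0.2809 + 0.0225 = 0.3492
B = 1 / 0.3492 = 2.8637

2.86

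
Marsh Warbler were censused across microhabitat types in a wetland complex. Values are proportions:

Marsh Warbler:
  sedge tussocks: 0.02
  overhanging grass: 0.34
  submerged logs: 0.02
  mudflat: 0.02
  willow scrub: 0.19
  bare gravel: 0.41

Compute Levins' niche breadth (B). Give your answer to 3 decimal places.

3.115

Σpᵢ² = 0.02² + 0.34² + 0.02² + 0.02² + 0.19² + 0.41² = 0.0004 + 0.1156 + 0.0004 + 0.0004 + 0.0361 + 0.1681 = 0.3210
B = 1 / 0.3210 = 3.11526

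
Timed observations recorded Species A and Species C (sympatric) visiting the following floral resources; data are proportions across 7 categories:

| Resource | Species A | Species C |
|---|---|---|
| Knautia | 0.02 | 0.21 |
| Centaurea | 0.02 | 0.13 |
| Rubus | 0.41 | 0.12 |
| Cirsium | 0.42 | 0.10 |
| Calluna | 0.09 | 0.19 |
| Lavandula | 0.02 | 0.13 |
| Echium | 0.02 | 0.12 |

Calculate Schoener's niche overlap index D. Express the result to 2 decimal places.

Σ|p₁ᵢ − p₂ᵢ| = 0.19 + 0.11 + 0.29 + 0.32 + 0.10 + 0.11 + 0.10 = 1.22
D = 1 − ½ × 1.22 = 1 − 0.610 = 0.3900

0.39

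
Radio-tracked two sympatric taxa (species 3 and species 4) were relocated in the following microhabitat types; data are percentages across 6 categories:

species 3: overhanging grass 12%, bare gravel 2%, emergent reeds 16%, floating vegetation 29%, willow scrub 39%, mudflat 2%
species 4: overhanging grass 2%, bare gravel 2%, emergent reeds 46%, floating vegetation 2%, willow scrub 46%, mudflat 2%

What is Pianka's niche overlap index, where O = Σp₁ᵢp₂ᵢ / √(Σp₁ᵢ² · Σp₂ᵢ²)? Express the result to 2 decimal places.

0.76

Convert percentages to proportions (divide by 100).
Σ p₁ᵢp₂ᵢ = 0.0024 + 0.0004 + 0.0736 + 0.0058 + 0.1794 + 0.0004 = 0.2620
Σp_1ᵢ² = 0.12² + 0.02² + 0.16² + 0.29² + 0.39² + 0.02² = 0.0144 + 0.0004 + 0.0256 + 0.0841 + 0.1521 + 0.0004 = 0.2770
Σp_2ᵢ² = 0.02² + 0.02² + 0.46² + 0.02² + 0.46² + 0.02² = 0.0004 + 0.0004 + 0.2116 + 0.0004 + 0.2116 + 0.0004 = 0.4248
O = 0.2620 / √(0.2770 × 0.4248) = 0.2620 / 0.34303 = 0.7638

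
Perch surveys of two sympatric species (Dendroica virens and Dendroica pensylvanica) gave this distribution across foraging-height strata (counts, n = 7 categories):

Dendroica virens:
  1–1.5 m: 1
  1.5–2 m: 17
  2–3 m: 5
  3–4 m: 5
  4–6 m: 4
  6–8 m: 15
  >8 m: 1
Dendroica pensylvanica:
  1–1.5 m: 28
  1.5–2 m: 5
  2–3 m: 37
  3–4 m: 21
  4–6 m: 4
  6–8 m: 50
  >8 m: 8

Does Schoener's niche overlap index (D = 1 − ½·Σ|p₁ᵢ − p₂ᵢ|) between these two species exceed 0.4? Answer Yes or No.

Proportions for Dendroica virens (n=48): 1/48=0.0208, 17/48=0.3542, 5/48=0.1042, 5/48=0.1042, 4/48=0.0833, 15/48=0.3125, 1/48=0.0208
Proportions for Dendroica pensylvanica (n=153): 28/153=0.1830, 5/153=0.0327, 37/153=0.2418, 21/153=0.1373, 4/153=0.0261, 50/153=0.3268, 8/153=0.0523
Σ|p₁ᵢ − p₂ᵢ| = 0.1622 + 0.3215 + 0.1376 + 0.0331 + 0.0572 + 0.0143 + 0.0315 = 0.7574
D = 1 − ½ × 0.7574 = 1 − 0.37870 = 0.62130
D = 0.62130 > 0.4 → Yes.

Yes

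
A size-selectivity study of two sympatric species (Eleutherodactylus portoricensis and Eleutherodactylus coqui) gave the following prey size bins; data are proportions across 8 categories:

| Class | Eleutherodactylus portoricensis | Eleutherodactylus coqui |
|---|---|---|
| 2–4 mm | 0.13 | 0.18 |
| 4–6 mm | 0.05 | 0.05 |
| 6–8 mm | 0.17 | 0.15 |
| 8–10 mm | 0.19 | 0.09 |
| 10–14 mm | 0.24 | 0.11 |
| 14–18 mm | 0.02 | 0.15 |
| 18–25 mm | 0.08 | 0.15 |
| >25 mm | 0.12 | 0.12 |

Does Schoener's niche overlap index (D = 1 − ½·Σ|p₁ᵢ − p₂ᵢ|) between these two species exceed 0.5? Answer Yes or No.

Σ|p₁ᵢ − p₂ᵢ| = 0.05 + 0.00 + 0.02 + 0.10 + 0.13 + 0.13 + 0.07 + 0.00 = 0.50
D = 1 − ½ × 0.50 = 1 − 0.250 = 0.7500
D = 0.7500 > 0.5 → Yes.

Yes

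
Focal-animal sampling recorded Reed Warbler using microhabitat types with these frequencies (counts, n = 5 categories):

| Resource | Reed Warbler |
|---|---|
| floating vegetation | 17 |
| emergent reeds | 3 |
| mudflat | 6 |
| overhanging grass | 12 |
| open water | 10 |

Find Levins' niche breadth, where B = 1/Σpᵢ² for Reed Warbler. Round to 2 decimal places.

3.99

Proportions for Reed Warbler (n=48): 17/48=0.3542, 3/48=0.0625, 6/48=0.1250, 12/48=0.2500, 10/48=0.2083
Σpᵢ² = 0.3542² + 0.0625² + 0.1250² + 0.2500² + 0.2083² = 0.125458 + 0.003906 + 0.015625 + 0.062500 + 0.043389 = 0.250878
B = 1 / 0.250878 = 3.9860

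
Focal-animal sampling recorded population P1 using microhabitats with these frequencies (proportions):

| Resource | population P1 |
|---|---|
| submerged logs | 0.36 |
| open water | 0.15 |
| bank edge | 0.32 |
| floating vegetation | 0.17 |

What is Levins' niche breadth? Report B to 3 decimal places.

Σpᵢ² = 0.36² + 0.15² + 0.32² + 0.17² = 0.1296 + 0.0225 + 0.1024 + 0.0289 = 0.2834
B = 1 / 0.2834 = 3.52858

3.529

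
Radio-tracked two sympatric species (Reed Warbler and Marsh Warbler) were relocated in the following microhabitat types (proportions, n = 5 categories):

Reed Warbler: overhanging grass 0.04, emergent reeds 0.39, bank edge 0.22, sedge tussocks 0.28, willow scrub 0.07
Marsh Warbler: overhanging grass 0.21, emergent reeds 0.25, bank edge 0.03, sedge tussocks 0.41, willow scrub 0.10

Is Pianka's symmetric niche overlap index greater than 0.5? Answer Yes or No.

Yes

Σ p₁ᵢp₂ᵢ = 0.0084 + 0.0975 + 0.0066 + 0.1148 + 0.0070 = 0.2343
Σp_1ᵢ² = 0.04² + 0.39² + 0.22² + 0.28² + 0.07² = 0.0016 + 0.1521 + 0.0484 + 0.0784 + 0.0049 = 0.2854
Σp_2ᵢ² = 0.21² + 0.25² + 0.03² + 0.41² + 0.10² = 0.0441 + 0.0625 + 0.0009 + 0.1681 + 0.0100 = 0.2856
O = 0.2343 / √(0.2854 × 0.2856) = 0.2343 / 0.28550 = 0.8207
O = 0.8207 > 0.5 → Yes.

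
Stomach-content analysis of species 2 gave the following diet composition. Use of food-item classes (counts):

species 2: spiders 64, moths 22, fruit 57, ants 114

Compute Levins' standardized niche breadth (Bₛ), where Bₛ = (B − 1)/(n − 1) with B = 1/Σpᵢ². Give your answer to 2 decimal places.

Proportions for species 2 (n=257): 64/257=0.2490, 22/257=0.0856, 57/257=0.2218, 114/257=0.4436
Σpᵢ² = 0.2490² + 0.0856² + 0.2218² + 0.4436² = 0.062001 + 0.007327 + 0.049195 + 0.196781 = 0.315304
B = 1 / 0.315304 = 3.1715
Bₛ = (B − 1)/(n − 1) = (3.1715 − 1)/(4 − 1) = 2.1715/3 = 0.7238

0.72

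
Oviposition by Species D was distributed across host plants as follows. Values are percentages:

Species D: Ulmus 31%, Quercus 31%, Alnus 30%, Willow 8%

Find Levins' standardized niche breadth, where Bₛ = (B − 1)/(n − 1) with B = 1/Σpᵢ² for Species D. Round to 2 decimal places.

0.82

Convert percentages to proportions (divide by 100).
Σpᵢ² = 0.31² + 0.31² + 0.30² + 0.08² = 0.0961 + 0.0961 + 0.0900 + 0.0064 = 0.2886
B = 1 / 0.2886 = 3.4650
Bₛ = (B − 1)/(n − 1) = (3.4650 − 1)/(4 − 1) = 2.4650/3 = 0.8217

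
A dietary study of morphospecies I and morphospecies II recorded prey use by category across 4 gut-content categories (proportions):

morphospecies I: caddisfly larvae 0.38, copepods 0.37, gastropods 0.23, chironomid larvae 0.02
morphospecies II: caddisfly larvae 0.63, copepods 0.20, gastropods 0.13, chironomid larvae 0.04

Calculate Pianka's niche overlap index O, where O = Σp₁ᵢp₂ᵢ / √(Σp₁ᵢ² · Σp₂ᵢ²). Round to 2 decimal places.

0.88

Σ p₁ᵢp₂ᵢ = 0.2394 + 0.0740 + 0.0299 + 0.0008 = 0.3441
Σp_1ᵢ² = 0.38² + 0.37² + 0.23² + 0.02² = 0.1444 + 0.1369 + 0.0529 + 0.0004 = 0.3346
Σp_2ᵢ² = 0.63² + 0.20² + 0.13² + 0.04² = 0.3969 + 0.0400 + 0.0169 + 0.0016 = 0.4554
O = 0.3441 / √(0.3346 × 0.4554) = 0.3441 / 0.39035 = 0.8815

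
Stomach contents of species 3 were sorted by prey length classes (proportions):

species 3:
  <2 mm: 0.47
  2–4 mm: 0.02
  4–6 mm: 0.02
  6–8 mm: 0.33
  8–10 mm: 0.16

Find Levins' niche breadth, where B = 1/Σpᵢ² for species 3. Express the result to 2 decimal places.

Σpᵢ² = 0.47² + 0.02² + 0.02² + 0.33² + 0.16² = 0.2209 + 0.0004 + 0.0004 + 0.1089 + 0.0256 = 0.3562
B = 1 / 0.3562 = 2.8074

2.81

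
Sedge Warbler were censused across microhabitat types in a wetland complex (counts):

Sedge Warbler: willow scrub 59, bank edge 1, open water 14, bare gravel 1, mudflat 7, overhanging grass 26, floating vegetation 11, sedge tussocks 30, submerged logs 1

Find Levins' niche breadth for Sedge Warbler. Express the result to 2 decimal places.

4.15

Proportions for Sedge Warbler (n=150): 59/150=0.3933, 1/150=0.0067, 14/150=0.0933, 1/150=0.0067, 7/150=0.0467, 26/150=0.1733, 11/150=0.0733, 30/150=0.2000, 1/150=0.0067
Σpᵢ² = 0.3933² + 0.0067² + 0.0933² + 0.0067² + 0.0467² + 0.1733² + 0.0733² + 0.2000² + 0.0067² = 0.154685 + 0.000045 + 0.008705 + 0.000045 + 0.002181 + 0.030033 + 0.005373 + 0.040000 + 0.000045 = 0.241112
B = 1 / 0.241112 = 4.1475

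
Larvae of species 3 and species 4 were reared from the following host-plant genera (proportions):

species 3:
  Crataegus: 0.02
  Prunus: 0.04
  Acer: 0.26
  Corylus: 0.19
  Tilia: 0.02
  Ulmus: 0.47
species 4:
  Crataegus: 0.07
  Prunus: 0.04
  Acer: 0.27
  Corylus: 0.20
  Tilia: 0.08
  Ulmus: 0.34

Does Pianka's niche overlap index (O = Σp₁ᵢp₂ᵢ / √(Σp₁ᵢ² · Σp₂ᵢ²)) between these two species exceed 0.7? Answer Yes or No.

Σ p₁ᵢp₂ᵢ = 0.0014 + 0.0016 + 0.0702 + 0.0380 + 0.0016 + 0.1598 = 0.2726
Σp_1ᵢ² = 0.02² + 0.04² + 0.26² + 0.19² + 0.02² + 0.47² = 0.0004 + 0.0016 + 0.0676 + 0.0361 + 0.0004 + 0.2209 = 0.3270
Σp_2ᵢ² = 0.07² + 0.04² + 0.27² + 0.20² + 0.08² + 0.34² = 0.0049 + 0.0016 + 0.0729 + 0.0400 + 0.0064 + 0.1156 = 0.2414
O = 0.2726 / √(0.3270 × 0.2414) = 0.2726 / 0.28096 = 0.9702
O = 0.9702 > 0.7 → Yes.

Yes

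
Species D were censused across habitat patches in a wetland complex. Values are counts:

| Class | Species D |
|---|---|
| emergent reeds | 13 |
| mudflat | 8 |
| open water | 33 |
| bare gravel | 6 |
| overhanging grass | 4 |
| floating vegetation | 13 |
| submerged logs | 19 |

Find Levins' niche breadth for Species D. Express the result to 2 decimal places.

4.84

Proportions for Species D (n=96): 13/96=0.1354, 8/96=0.0833, 33/96=0.3438, 6/96=0.0625, 4/96=0.0417, 13/96=0.1354, 19/96=0.1979
Σpᵢ² = 0.1354² + 0.0833² + 0.3438² + 0.0625² + 0.0417² + 0.1354² + 0.1979² = 0.018333 + 0.006939 + 0.118198 + 0.003906 + 0.001739 + 0.018333 + 0.039164 = 0.206612
B = 1 / 0.206612 = 4.8400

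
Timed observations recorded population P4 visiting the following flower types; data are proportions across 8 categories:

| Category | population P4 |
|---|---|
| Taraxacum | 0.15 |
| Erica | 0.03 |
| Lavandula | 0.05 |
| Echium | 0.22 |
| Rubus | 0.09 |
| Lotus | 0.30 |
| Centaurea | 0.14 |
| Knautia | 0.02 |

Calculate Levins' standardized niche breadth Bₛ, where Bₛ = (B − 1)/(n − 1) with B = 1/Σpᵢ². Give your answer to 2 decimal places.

Σpᵢ² = 0.15² + 0.03² + 0.05² + 0.22² + 0.09² + 0.30² + 0.14² + 0.02² = 0.0225 + 0.0009 + 0.0025 + 0.0484 + 0.0081 + 0.0900 + 0.0196 + 0.0004 = 0.1924
B = 1 / 0.1924 = 5.1975
Bₛ = (B − 1)/(n − 1) = (5.1975 − 1)/(8 − 1) = 4.1975/7 = 0.5996

0.60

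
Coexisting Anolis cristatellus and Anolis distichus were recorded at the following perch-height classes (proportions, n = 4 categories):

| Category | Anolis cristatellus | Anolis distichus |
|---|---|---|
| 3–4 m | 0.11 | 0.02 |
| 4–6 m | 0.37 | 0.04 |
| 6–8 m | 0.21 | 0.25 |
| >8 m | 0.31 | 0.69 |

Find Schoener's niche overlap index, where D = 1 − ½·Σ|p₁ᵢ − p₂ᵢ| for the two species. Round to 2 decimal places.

0.58

Σ|p₁ᵢ − p₂ᵢ| = 0.09 + 0.33 + 0.04 + 0.38 = 0.84
D = 1 − ½ × 0.84 = 1 − 0.420 = 0.5800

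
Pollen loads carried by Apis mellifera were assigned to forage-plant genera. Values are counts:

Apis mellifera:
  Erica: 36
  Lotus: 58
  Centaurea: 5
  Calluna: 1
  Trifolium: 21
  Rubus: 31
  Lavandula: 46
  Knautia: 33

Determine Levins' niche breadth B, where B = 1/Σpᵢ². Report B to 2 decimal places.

Proportions for Apis mellifera (n=231): 36/231=0.1558, 58/231=0.2511, 5/231=0.0216, 1/231=0.0043, 21/231=0.0909, 31/231=0.1342, 46/231=0.1991, 33/231=0.1429
Σpᵢ² = 0.1558² + 0.2511² + 0.0216² + 0.0043² + 0.0909² + 0.1342² + 0.1991² + 0.1429² = 0.024274 + 0.063051 + 0.000467 + 0.000018 + 0.008263 + 0.018010 + 0.039641 + 0.020420 = 0.174144
B = 1 / 0.174144 = 5.7424

5.74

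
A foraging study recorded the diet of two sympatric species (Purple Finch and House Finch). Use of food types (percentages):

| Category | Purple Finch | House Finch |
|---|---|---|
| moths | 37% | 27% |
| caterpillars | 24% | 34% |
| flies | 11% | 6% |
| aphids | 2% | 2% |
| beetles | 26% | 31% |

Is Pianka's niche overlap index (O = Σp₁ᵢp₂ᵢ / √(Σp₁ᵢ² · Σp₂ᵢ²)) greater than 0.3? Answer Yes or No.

Convert percentages to proportions (divide by 100).
Σ p₁ᵢp₂ᵢ = 0.0999 + 0.0816 + 0.0066 + 0.0004 + 0.0806 = 0.2691
Σp_1ᵢ² = 0.37² + 0.24² + 0.11² + 0.02² + 0.26² = 0.1369 + 0.0576 + 0.0121 + 0.0004 + 0.0676 = 0.2746
Σp_2ᵢ² = 0.27² + 0.34² + 0.06² + 0.02² + 0.31² = 0.0729 + 0.1156 + 0.0036 + 0.0004 + 0.0961 = 0.2886
O = 0.2691 / √(0.2746 × 0.2886) = 0.2691 / 0.28151 = 0.9559
O = 0.9559 > 0.3 → Yes.

Yes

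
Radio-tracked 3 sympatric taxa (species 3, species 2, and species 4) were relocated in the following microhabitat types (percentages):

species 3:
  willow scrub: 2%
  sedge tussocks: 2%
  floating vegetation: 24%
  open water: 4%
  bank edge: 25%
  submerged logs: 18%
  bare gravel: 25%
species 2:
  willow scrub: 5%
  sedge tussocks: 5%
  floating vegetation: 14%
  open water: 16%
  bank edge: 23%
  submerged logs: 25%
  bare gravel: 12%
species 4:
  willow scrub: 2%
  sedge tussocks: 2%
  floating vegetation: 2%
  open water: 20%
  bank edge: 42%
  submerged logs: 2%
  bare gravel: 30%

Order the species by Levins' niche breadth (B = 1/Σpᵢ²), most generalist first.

species 2 > species 3 > species 4

Convert percentages to proportions (divide by 100).
Σp_3ᵢ² = 0.02² + 0.02² + 0.24² + 0.04² + 0.25² + 0.18² + 0.25² = 0.0004 + 0.0004 + 0.0576 + 0.0016 + 0.0625 + 0.0324 + 0.0625 = 0.2174
B_3 = 1 / 0.2174 = 4.5998
Σp_2ᵢ² = 0.05² + 0.05² + 0.14² + 0.16² + 0.23² + 0.25² + 0.12² = 0.0025 + 0.0025 + 0.0196 + 0.0256 + 0.0529 + 0.0625 + 0.0144 = 0.1800
B_2 = 1 / 0.1800 = 5.5556
Σp_4ᵢ² = 0.02² + 0.02² + 0.02² + 0.20² + 0.42² + 0.02² + 0.30² = 0.0004 + 0.0004 + 0.0004 + 0.0400 + 0.1764 + 0.0004 + 0.0900 = 0.3080
B_4 = 1 / 0.3080 = 3.2468
Ranking by B (broadest → narrowest): species 2 (5.56) > species 3 (4.60) > species 4 (3.25)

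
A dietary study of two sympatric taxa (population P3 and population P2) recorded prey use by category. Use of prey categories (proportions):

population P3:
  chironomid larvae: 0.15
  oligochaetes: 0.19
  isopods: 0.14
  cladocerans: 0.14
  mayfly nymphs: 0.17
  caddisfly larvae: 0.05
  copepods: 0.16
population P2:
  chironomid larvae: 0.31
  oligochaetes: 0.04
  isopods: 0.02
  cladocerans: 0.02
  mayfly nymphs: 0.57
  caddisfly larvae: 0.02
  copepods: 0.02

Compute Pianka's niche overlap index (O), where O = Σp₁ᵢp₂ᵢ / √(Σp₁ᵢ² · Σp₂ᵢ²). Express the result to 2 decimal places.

0.63

Σ p₁ᵢp₂ᵢ = 0.0465 + 0.0076 + 0.0028 + 0.0028 + 0.0969 + 0.0010 + 0.0032 = 0.1608
Σp_1ᵢ² = 0.15² + 0.19² + 0.14² + 0.14² + 0.17² + 0.05² + 0.16² = 0.0225 + 0.0361 + 0.0196 + 0.0196 + 0.0289 + 0.0025 + 0.0256 = 0.1548
Σp_2ᵢ² = 0.31² + 0.04² + 0.02² + 0.02² + 0.57² + 0.02² + 0.02² = 0.0961 + 0.0016 + 0.0004 + 0.0004 + 0.3249 + 0.0004 + 0.0004 = 0.4242
O = 0.1608 / √(0.1548 × 0.4242) = 0.1608 / 0.25625 = 0.6275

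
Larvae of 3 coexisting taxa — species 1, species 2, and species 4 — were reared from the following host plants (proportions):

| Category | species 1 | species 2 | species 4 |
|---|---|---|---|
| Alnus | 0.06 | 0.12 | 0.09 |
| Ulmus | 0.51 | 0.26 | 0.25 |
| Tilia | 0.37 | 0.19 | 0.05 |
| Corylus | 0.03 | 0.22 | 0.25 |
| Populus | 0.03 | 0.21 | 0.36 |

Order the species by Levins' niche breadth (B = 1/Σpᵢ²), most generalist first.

species 2 > species 4 > species 1

Σp_1ᵢ² = 0.06² + 0.51² + 0.37² + 0.03² + 0.03² = 0.0036 + 0.2601 + 0.1369 + 0.0009 + 0.0009 = 0.4024
B_1 = 1 / 0.4024 = 2.4851
Σp_2ᵢ² = 0.12² + 0.26² + 0.19² + 0.22² + 0.21² = 0.0144 + 0.0676 + 0.0361 + 0.0484 + 0.0441 = 0.2106
B_2 = 1 / 0.2106 = 4.7483
Σp_4ᵢ² = 0.09² + 0.25² + 0.05² + 0.25² + 0.36² = 0.0081 + 0.0625 + 0.0025 + 0.0625 + 0.1296 = 0.2652
B_4 = 1 / 0.2652 = 3.7707
Ranking by B (broadest → narrowest): species 2 (4.75) > species 4 (3.77) > species 1 (2.49)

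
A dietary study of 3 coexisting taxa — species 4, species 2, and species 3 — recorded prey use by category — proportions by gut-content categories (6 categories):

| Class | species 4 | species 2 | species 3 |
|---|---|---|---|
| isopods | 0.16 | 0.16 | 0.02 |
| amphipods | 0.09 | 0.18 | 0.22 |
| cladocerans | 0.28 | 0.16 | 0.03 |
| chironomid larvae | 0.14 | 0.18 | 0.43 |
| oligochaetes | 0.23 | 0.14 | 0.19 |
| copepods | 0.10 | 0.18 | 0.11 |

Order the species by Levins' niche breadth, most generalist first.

Σp_4ᵢ² = 0.16² + 0.09² + 0.28² + 0.14² + 0.23² + 0.10² = 0.0256 + 0.0081 + 0.0784 + 0.0196 + 0.0529 + 0.0100 = 0.1946
B_4 = 1 / 0.1946 = 5.1387
Σp_2ᵢ² = 0.16² + 0.18² + 0.16² + 0.18² + 0.14² + 0.18² = 0.0256 + 0.0324 + 0.0256 + 0.0324 + 0.0196 + 0.0324 = 0.1680
B_2 = 1 / 0.1680 = 5.9524
Σp_3ᵢ² = 0.02² + 0.22² + 0.03² + 0.43² + 0.19² + 0.11² = 0.0004 + 0.0484 + 0.0009 + 0.1849 + 0.0361 + 0.0121 = 0.2828
B_3 = 1 / 0.2828 = 3.5361
Ranking by B (broadest → narrowest): species 2 (5.95) > species 4 (5.14) > species 3 (3.54)

species 2 > species 4 > species 3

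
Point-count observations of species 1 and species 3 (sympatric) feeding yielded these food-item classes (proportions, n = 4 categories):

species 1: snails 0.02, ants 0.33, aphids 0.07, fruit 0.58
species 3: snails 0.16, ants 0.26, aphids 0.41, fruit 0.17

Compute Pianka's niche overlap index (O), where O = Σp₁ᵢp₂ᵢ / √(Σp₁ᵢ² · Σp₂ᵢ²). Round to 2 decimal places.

0.60

Σ p₁ᵢp₂ᵢ = 0.0032 + 0.0858 + 0.0287 + 0.0986 = 0.2163
Σp_1ᵢ² = 0.02² + 0.33² + 0.07² + 0.58² = 0.0004 + 0.1089 + 0.0049 + 0.3364 = 0.4506
Σp_2ᵢ² = 0.16² + 0.26² + 0.41² + 0.17² = 0.0256 + 0.0676 + 0.1681 + 0.0289 = 0.2902
O = 0.2163 / √(0.4506 × 0.2902) = 0.2163 / 0.36161 = 0.5982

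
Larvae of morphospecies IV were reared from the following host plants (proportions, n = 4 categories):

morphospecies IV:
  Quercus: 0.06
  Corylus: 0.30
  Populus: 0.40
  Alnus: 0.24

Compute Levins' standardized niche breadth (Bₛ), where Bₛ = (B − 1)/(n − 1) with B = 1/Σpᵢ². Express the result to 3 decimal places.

0.738

Σpᵢ² = 0.06² + 0.30² + 0.40² + 0.24² = 0.0036 + 0.0900 + 0.1600 + 0.0576 = 0.3112
B = 1 / 0.3112 = 3.21337
Bₛ = (B − 1)/(n − 1) = (3.21337 − 1)/(4 − 1) = 2.21337/3 = 0.73779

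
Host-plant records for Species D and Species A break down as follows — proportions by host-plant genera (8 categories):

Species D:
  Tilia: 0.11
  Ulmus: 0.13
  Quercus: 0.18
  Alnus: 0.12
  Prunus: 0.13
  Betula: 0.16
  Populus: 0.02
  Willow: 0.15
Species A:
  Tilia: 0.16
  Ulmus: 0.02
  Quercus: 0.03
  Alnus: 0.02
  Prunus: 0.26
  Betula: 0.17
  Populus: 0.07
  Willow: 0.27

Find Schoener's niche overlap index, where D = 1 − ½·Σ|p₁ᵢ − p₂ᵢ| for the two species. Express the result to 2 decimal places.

0.64

Σ|p₁ᵢ − p₂ᵢ| = 0.05 + 0.11 + 0.15 + 0.10 + 0.13 + 0.01 + 0.05 + 0.12 = 0.72
D = 1 − ½ × 0.72 = 1 − 0.360 = 0.6400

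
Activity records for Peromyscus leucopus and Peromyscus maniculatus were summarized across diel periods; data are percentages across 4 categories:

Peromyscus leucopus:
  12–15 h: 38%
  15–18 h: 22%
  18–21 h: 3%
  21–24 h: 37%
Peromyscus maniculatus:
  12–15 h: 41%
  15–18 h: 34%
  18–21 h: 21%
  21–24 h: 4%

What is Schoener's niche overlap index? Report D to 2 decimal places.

Convert percentages to proportions (divide by 100).
Σ|p₁ᵢ − p₂ᵢ| = 0.03 + 0.12 + 0.18 + 0.33 = 0.66
D = 1 − ½ × 0.66 = 1 − 0.330 = 0.6700

0.67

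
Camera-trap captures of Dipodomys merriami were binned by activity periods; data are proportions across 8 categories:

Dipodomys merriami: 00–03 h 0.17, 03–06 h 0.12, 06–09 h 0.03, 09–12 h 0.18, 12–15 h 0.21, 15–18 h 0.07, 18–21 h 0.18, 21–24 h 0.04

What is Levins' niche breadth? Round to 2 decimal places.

Σpᵢ² = 0.17² + 0.12² + 0.03² + 0.18² + 0.21² + 0.07² + 0.18² + 0.04² = 0.0289 + 0.0144 + 0.0009 + 0.0324 + 0.0441 + 0.0049 + 0.0324 + 0.0016 = 0.1596
B = 1 / 0.1596 = 6.2657

6.27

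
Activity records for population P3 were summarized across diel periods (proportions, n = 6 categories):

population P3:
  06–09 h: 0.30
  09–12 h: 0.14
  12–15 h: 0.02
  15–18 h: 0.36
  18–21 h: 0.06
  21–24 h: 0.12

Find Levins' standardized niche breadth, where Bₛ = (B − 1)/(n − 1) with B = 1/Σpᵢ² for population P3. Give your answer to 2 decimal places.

Σpᵢ² = 0.30² + 0.14² + 0.02² + 0.36² + 0.06² + 0.12² = 0.0900 + 0.0196 + 0.0004 + 0.1296 + 0.0036 + 0.0144 = 0.2576
B = 1 / 0.2576 = 3.8820
Bₛ = (B − 1)/(n − 1) = (3.8820 − 1)/(6 − 1) = 2.8820/5 = 0.5764

0.58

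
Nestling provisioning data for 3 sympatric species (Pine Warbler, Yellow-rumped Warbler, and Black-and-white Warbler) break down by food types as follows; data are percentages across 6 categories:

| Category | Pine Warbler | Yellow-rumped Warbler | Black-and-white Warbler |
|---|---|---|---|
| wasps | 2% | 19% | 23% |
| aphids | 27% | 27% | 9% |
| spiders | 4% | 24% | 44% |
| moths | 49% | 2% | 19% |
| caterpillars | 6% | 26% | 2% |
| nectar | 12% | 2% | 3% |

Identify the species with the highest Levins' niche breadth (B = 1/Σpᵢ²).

Yellow-rumped Warbler

Convert percentages to proportions (divide by 100).
Σp_Pineᵢ² = 0.02² + 0.27² + 0.04² + 0.49² + 0.06² + 0.12² = 0.0004 + 0.0729 + 0.0016 + 0.2401 + 0.0036 + 0.0144 = 0.3330
B_Pine = 1 / 0.3330 = 3.0030
Σp_Yellᵢ² = 0.19² + 0.27² + 0.24² + 0.02² + 0.26² + 0.02² = 0.0361 + 0.0729 + 0.0576 + 0.0004 + 0.0676 + 0.0004 = 0.2350
B_Yell = 1 / 0.2350 = 4.2553
Σp_Blacᵢ² = 0.23² + 0.09² + 0.44² + 0.19² + 0.02² + 0.03² = 0.0529 + 0.0081 + 0.1936 + 0.0361 + 0.0004 + 0.0009 = 0.2920
B_Blac = 1 / 0.2920 = 3.4247
Highest B → broadest niche (most generalist): Yellow-rumped Warbler (B = 4.26).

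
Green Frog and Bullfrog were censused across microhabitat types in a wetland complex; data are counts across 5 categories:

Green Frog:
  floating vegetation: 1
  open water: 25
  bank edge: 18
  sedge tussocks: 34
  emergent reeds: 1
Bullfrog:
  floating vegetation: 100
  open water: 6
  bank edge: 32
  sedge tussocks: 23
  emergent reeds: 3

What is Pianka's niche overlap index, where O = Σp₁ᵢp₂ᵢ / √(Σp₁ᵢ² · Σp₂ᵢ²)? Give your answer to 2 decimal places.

0.33

Proportions for Green Frog (n=79): 1/79=0.0127, 25/79=0.3165, 18/79=0.2278, 34/79=0.4304, 1/79=0.0127
Proportions for Bullfrog (n=164): 100/164=0.6098, 6/164=0.0366, 32/164=0.1951, 23/164=0.1402, 3/164=0.0183
Σ p₁ᵢp₂ᵢ = 0.007744 + 0.011584 + 0.044444 + 0.060342 + 0.000232 = 0.124346
Σp_1ᵢ² = 0.0127² + 0.3165² + 0.2278² + 0.4304² + 0.0127² = 0.000161 + 0.100172 + 0.051893 + 0.185244 + 0.000161 = 0.337631
Σp_2ᵢ² = 0.6098² + 0.0366² + 0.1951² + 0.1402² + 0.0183² = 0.371856 + 0.001340 + 0.038064 + 0.019656 + 0.000335 = 0.431251
O = 0.124346 / √(0.337631 × 0.431251) = 0.124346 / 0.3815805 = 0.3259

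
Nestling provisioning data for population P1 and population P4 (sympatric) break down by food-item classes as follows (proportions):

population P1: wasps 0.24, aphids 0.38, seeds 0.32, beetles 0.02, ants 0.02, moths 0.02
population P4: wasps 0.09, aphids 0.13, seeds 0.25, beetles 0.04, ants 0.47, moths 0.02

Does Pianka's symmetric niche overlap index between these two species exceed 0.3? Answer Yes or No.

Σ p₁ᵢp₂ᵢ = 0.0216 + 0.0494 + 0.0800 + 0.0008 + 0.0094 + 0.0004 = 0.1616
Σp_1ᵢ² = 0.24² + 0.38² + 0.32² + 0.02² + 0.02² + 0.02² = 0.0576 + 0.1444 + 0.1024 + 0.0004 + 0.0004 + 0.0004 = 0.3056
Σp_2ᵢ² = 0.09² + 0.13² + 0.25² + 0.04² + 0.47² + 0.02² = 0.0081 + 0.0169 + 0.0625 + 0.0016 + 0.2209 + 0.0004 = 0.3104
O = 0.1616 / √(0.3056 × 0.3104) = 0.1616 / 0.30799 = 0.5247
O = 0.5247 > 0.3 → Yes.

Yes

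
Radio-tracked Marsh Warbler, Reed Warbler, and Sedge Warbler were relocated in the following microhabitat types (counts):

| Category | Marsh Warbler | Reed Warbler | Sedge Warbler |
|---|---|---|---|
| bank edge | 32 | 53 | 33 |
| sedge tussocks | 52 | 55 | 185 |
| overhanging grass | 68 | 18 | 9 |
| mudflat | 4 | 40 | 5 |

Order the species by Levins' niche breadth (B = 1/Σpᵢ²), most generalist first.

Proportions for Marsh Warbler (n=156): 32/156=0.2051, 52/156=0.3333, 68/156=0.4359, 4/156=0.0256
Proportions for Reed Warbler (n=166): 53/166=0.3193, 55/166=0.3313, 18/166=0.1084, 40/166=0.2410
Proportions for Sedge Warbler (n=232): 33/232=0.1422, 185/232=0.7974, 9/232=0.0388, 5/232=0.0216
Σp_Marsᵢ² = 0.2051² + 0.3333² + 0.4359² + 0.0256² = 0.042066 + 0.111089 + 0.190009 + 0.000655 = 0.343819
B_Mars = 1 / 0.343819 = 2.9085
Σp_Reedᵢ² = 0.3193² + 0.3313² + 0.1084² + 0.2410² = 0.101952 + 0.109760 + 0.011751 + 0.058081 = 0.281544
B_Reed = 1 / 0.281544 = 3.5518
Σp_Sedgᵢ² = 0.1422² + 0.7974² + 0.0388² + 0.0216² = 0.020221 + 0.635847 + 0.001505 + 0.000467 = 0.658040
B_Sedg = 1 / 0.658040 = 1.5197
Ranking by B (broadest → narrowest): Reed Warbler (3.55) > Marsh Warbler (2.91) > Sedge Warbler (1.52)

Reed Warbler > Marsh Warbler > Sedge Warbler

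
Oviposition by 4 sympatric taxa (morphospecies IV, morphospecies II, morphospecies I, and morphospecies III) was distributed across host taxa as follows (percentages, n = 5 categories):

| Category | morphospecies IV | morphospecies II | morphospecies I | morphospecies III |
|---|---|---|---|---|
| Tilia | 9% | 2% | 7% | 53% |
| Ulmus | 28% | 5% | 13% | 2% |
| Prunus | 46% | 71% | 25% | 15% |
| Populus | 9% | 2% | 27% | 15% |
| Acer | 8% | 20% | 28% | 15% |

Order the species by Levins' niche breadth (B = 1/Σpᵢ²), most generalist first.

morphospecies I > morphospecies IV > morphospecies III > morphospecies II

Convert percentages to proportions (divide by 100).
Σp_IVᵢ² = 0.09² + 0.28² + 0.46² + 0.09² + 0.08² = 0.0081 + 0.0784 + 0.2116 + 0.0081 + 0.0064 = 0.3126
B_IV = 1 / 0.3126 = 3.1990
Σp_IIᵢ² = 0.02² + 0.05² + 0.71² + 0.02² + 0.20² = 0.0004 + 0.0025 + 0.5041 + 0.0004 + 0.0400 = 0.5474
B_II = 1 / 0.5474 = 1.8268
Σp_Iᵢ² = 0.07² + 0.13² + 0.25² + 0.27² + 0.28² = 0.0049 + 0.0169 + 0.0625 + 0.0729 + 0.0784 = 0.2356
B_I = 1 / 0.2356 = 4.2445
Σp_IIIᵢ² = 0.53² + 0.02² + 0.15² + 0.15² + 0.15² = 0.2809 + 0.0004 + 0.0225 + 0.0225 + 0.0225 = 0.3488
B_III = 1 / 0.3488 = 2.8670
Ranking by B (broadest → narrowest): morphospecies I (4.24) > morphospecies IV (3.20) > morphospecies III (2.87) > morphospecies II (1.83)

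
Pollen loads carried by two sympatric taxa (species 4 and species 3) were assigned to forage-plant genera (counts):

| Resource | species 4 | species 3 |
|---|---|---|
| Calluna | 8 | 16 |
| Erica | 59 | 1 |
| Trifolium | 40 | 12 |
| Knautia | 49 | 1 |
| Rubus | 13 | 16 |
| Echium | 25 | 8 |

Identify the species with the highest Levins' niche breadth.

Proportions for species 4 (n=194): 8/194=0.0412, 59/194=0.3041, 40/194=0.2062, 49/194=0.2526, 13/194=0.0670, 25/194=0.1289
Proportions for species 3 (n=54): 16/54=0.2963, 1/54=0.0185, 12/54=0.2222, 1/54=0.0185, 16/54=0.2963, 8/54=0.1481
Σp_4ᵢ² = 0.0412² + 0.3041² + 0.2062² + 0.2526² + 0.0670² + 0.1289² = 0.001697 + 0.092477 + 0.042518 + 0.063807 + 0.004489 + 0.016615 = 0.221603
B_4 = 1 / 0.221603 = 4.5126
Σp_3ᵢ² = 0.2963² + 0.0185² + 0.2222² + 0.0185² + 0.2963² + 0.1481² = 0.087794 + 0.000342 + 0.049373 + 0.000342 + 0.087794 + 0.021934 = 0.247579
B_3 = 1 / 0.247579 = 4.0391
Highest B → broadest niche (most generalist): species 4 (B = 4.51).

species 4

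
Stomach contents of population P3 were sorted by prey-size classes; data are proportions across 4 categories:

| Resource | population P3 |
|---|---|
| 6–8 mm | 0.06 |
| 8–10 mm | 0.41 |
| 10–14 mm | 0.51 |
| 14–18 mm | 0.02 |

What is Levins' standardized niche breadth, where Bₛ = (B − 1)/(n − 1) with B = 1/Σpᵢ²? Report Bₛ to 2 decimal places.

0.44

Σpᵢ² = 0.06² + 0.41² + 0.51² + 0.02² = 0.0036 + 0.1681 + 0.2601 + 0.0004 = 0.4322
B = 1 / 0.4322 = 2.3137
Bₛ = (B − 1)/(n − 1) = (2.3137 − 1)/(4 − 1) = 1.3137/3 = 0.4379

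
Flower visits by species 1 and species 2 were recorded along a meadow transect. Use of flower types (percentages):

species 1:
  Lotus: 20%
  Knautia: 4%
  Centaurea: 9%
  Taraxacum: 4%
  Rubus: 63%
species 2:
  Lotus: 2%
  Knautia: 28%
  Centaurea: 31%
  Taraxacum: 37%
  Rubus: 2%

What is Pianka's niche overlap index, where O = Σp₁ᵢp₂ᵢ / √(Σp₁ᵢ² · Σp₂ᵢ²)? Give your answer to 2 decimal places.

Convert percentages to proportions (divide by 100).
Σ p₁ᵢp₂ᵢ = 0.0040 + 0.0112 + 0.0279 + 0.0148 + 0.0126 = 0.0705
Σp_1ᵢ² = 0.20² + 0.04² + 0.09² + 0.04² + 0.63² = 0.0400 + 0.0016 + 0.0081 + 0.0016 + 0.3969 = 0.4482
Σp_2ᵢ² = 0.02² + 0.28² + 0.31² + 0.37² + 0.02² = 0.0004 + 0.0784 + 0.0961 + 0.1369 + 0.0004 = 0.3122
O = 0.0705 / √(0.4482 × 0.3122) = 0.0705 / 0.37407 = 0.1885

0.19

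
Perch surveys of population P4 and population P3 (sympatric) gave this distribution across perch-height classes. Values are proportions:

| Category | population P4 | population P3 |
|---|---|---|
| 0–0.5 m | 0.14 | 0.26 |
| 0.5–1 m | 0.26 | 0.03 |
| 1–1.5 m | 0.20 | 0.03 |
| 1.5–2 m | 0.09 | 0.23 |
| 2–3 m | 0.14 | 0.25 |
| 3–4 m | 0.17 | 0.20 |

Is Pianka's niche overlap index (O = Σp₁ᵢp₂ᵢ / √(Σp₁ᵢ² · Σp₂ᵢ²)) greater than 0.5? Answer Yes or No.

Yes

Σ p₁ᵢp₂ᵢ = 0.0364 + 0.0078 + 0.0060 + 0.0207 + 0.0350 + 0.0340 = 0.1399
Σp_1ᵢ² = 0.14² + 0.26² + 0.20² + 0.09² + 0.14² + 0.17² = 0.0196 + 0.0676 + 0.0400 + 0.0081 + 0.0196 + 0.0289 = 0.1838
Σp_2ᵢ² = 0.26² + 0.03² + 0.03² + 0.23² + 0.25² + 0.20² = 0.0676 + 0.0009 + 0.0009 + 0.0529 + 0.0625 + 0.0400 = 0.2248
O = 0.1399 / √(0.1838 × 0.2248) = 0.1399 / 0.20327 = 0.6882
O = 0.6882 > 0.5 → Yes.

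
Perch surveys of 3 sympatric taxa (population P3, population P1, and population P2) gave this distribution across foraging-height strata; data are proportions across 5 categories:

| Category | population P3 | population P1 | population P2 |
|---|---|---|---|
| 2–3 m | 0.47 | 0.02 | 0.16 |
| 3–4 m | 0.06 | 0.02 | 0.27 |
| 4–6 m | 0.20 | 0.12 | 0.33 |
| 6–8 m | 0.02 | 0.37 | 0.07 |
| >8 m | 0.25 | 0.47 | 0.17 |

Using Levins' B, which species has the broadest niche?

Σp_P3ᵢ² = 0.47² + 0.06² + 0.20² + 0.02² + 0.25² = 0.2209 + 0.0036 + 0.0400 + 0.0004 + 0.0625 = 0.3274
B_P3 = 1 / 0.3274 = 3.0544
Σp_P1ᵢ² = 0.02² + 0.02² + 0.12² + 0.37² + 0.47² = 0.0004 + 0.0004 + 0.0144 + 0.1369 + 0.2209 = 0.3730
B_P1 = 1 / 0.3730 = 2.6810
Σp_P2ᵢ² = 0.16² + 0.27² + 0.33² + 0.07² + 0.17² = 0.0256 + 0.0729 + 0.1089 + 0.0049 + 0.0289 = 0.2412
B_P2 = 1 / 0.2412 = 4.1459
Highest B → broadest niche (most generalist): population P2 (B = 4.15).

population P2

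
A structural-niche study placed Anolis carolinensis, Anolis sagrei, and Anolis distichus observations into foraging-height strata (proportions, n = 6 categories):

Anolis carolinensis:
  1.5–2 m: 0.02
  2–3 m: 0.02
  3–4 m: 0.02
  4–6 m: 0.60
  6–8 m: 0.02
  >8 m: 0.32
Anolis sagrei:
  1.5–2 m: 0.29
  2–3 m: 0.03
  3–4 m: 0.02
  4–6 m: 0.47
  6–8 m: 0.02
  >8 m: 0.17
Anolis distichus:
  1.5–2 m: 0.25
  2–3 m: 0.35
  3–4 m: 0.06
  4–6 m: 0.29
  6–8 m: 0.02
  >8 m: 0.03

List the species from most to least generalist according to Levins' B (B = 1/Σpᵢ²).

Σp_caroᵢ² = 0.02² + 0.02² + 0.02² + 0.60² + 0.02² + 0.32² = 0.0004 + 0.0004 + 0.0004 + 0.3600 + 0.0004 + 0.1024 = 0.4640
B_caro = 1 / 0.4640 = 2.1552
Σp_sagrᵢ² = 0.29² + 0.03² + 0.02² + 0.47² + 0.02² + 0.17² = 0.0841 + 0.0009 + 0.0004 + 0.2209 + 0.0004 + 0.0289 = 0.3356
B_sagr = 1 / 0.3356 = 2.9797
Σp_distᵢ² = 0.25² + 0.35² + 0.06² + 0.29² + 0.02² + 0.03² = 0.0625 + 0.1225 + 0.0036 + 0.0841 + 0.0004 + 0.0009 = 0.2740
B_dist = 1 / 0.2740 = 3.6496
Ranking by B (broadest → narrowest): Anolis distichus (3.65) > Anolis sagrei (2.98) > Anolis carolinensis (2.16)

Anolis distichus > Anolis sagrei > Anolis carolinensis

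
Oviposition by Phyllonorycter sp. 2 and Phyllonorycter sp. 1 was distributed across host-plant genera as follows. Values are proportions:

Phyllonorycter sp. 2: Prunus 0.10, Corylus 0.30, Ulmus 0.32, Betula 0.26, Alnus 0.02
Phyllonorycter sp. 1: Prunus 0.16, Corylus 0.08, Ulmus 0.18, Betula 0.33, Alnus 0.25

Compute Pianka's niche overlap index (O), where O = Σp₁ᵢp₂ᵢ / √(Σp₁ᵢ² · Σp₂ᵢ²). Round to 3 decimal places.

Σ p₁ᵢp₂ᵢ = 0.0160 + 0.0240 + 0.0576 + 0.0858 + 0.0050 = 0.1884
Σp_1ᵢ² = 0.10² + 0.30² + 0.32² + 0.26² + 0.02² = 0.0100 + 0.0900 + 0.1024 + 0.0676 + 0.0004 = 0.2704
Σp_2ᵢ² = 0.16² + 0.08² + 0.18² + 0.33² + 0.25² = 0.0256 + 0.0064 + 0.0324 + 0.1089 + 0.0625 = 0.2358
O = 0.1884 / √(0.2704 × 0.2358) = 0.1884 / 0.252508 = 0.74611

0.746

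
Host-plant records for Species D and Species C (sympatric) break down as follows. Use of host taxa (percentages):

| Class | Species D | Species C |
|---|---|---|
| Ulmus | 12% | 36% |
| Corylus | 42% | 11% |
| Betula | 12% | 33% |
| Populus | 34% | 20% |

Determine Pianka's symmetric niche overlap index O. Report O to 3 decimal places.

0.645

Convert percentages to proportions (divide by 100).
Σ p₁ᵢp₂ᵢ = 0.0432 + 0.0462 + 0.0396 + 0.0680 = 0.1970
Σp_1ᵢ² = 0.12² + 0.42² + 0.12² + 0.34² = 0.0144 + 0.1764 + 0.0144 + 0.1156 = 0.3208
Σp_2ᵢ² = 0.36² + 0.11² + 0.33² + 0.20² = 0.1296 + 0.0121 + 0.1089 + 0.0400 = 0.2906
O = 0.1970 / √(0.3208 × 0.2906) = 0.1970 / 0.305327 = 0.64521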